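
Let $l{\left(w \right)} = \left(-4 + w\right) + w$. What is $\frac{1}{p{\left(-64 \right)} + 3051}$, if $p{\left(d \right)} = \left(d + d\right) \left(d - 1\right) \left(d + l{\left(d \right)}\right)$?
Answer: $- \frac{1}{1627669} \approx -6.1438 \cdot 10^{-7}$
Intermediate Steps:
$l{\left(w \right)} = -4 + 2 w$
$p{\left(d \right)} = 2 d \left(-1 + d\right) \left(-4 + 3 d\right)$ ($p{\left(d \right)} = \left(d + d\right) \left(d - 1\right) \left(d + \left(-4 + 2 d\right)\right) = 2 d \left(-1 + d\right) \left(-4 + 3 d\right)$)
$\frac{1}{p{\left(-64 \right)} + 3051} = \frac{1}{2 \left(-64\right) \left(4 - -448 + 3 \left(-64\right)^{2}\right) + 3051} = \frac{1}{2 \left(-64\right) \left(4 + 448 + 3 \cdot 4096\right) + 3051} = \frac{1}{2 \left(-64\right) \left(4 + 448 + 12288\right) + 3051} = \frac{1}{2 \left(-64\right) 12740 + 3051} = \frac{1}{-1630720 + 3051} = \frac{1}{-1627669} = - \frac{1}{1627669}$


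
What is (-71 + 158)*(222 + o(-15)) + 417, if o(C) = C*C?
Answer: 39306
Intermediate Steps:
o(C) = C²
(-71 + 158)*(222 + o(-15)) + 417 = (-71 + 158)*(222 + (-15)²) + 417 = 87*(222 + 225) + 417 = 87*447 + 417 = 38889 + 417 = 39306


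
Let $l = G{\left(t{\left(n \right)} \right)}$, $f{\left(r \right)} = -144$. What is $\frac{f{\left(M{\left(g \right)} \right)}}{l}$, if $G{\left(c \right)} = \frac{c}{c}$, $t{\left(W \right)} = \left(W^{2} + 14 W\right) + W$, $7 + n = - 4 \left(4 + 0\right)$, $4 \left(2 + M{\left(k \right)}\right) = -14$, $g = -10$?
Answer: $-144$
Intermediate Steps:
$M{\left(k \right)} = - \frac{11}{2}$ ($M{\left(k \right)} = -2 + \frac{1}{4} \left(-14\right) = -2 - \frac{7}{2} = - \frac{11}{2}$)
$n = -23$ ($n = -7 - 4 \left(4 + 0\right) = -7 - 16 = -23$)
$t{\left(W \right)} = W^{2} + 15 W$
$G{\left(c \right)} = 1$
$l = 1$
$\frac{f{\left(M{\left(g \right)} \right)}}{l} = - \frac{144}{1} = \left(-144\right) 1 = -144$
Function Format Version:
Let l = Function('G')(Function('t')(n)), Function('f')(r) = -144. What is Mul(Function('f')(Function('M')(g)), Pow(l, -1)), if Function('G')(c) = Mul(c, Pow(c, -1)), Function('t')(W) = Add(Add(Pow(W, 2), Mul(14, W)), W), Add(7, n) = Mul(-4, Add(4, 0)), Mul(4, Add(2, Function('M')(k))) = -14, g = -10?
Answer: -144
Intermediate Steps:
Function('M')(k) = Rational(-11, 2) (Function('M')(k) = Add(-2, Mul(Rational(1, 4), -14)) = Add(-2, Rational(-7, 2)) = Rational(-11, 2))
n = -23 (n = Add(-7, Mul(-4, Add(4, 0))) = Add(-7, Mul(-4, 4)) = Add(-7, -16) = -23)
Function('t')(W) = Add(Pow(W, 2), Mul(15, W))
Function('G')(c) = 1
l = 1
Mul(Function('f')(Function('M')(g)), Pow(l, -1)) = Mul(-144, Pow(1, -1)) = Mul(-144, 1) = -144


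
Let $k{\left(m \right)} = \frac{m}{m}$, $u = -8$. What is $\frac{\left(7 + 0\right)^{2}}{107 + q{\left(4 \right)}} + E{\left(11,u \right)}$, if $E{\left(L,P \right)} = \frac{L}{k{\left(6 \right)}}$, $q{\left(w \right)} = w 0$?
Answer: $\frac{1226}{107} \approx 11.458$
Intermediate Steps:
$q{\left(w \right)} = 0$
$k{\left(m \right)} = 1$
$E{\left(L,P \right)} = L$ ($E{\left(L,P \right)} = \frac{L}{1} = L 1 = L$)
$\frac{\left(7 + 0\right)^{2}}{107 + q{\left(4 \right)}} + E{\left(11,u \right)} = \frac{\left(7 + 0\right)^{2}}{107 + 0} + 11 = \frac{7^{2}}{107} + 11 = \frac{1}{107} \cdot 49 + 11 = \frac{49}{107} + 11 = \frac{1226}{107}$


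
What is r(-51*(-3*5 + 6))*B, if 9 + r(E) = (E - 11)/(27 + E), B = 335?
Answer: -657605/243 ≈ -2706.2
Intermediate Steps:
r(E) = -9 + (-11 + E)/(27 + E) (r(E) = -9 + (E - 11)/(27 + E) = -9 + (-11 + E)/(27 + E))
r(-51*(-3*5 + 6))*B = (2*(-127 - (-204)*(-3*5 + 6))/(27 - 51*(-3*5 + 6)))*335 = (2*(-127 - (-204)*(-15 + 6))/(27 - 51*(-15 + 6)))*335 = (2*(-127 - (-204)*(-9))/(27 - 51*(-9)))*335 = (2*(-127 - 4*459)/(27 + 459))*335 = (2*(-127 - 1836)/486)*335 = (2*(1/486)*(-1963))*335 = -1963/243*335 = -657605/243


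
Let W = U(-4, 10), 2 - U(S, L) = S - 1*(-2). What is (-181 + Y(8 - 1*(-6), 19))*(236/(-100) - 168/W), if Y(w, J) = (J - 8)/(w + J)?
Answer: 601078/75 ≈ 8014.4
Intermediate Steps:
U(S, L) = -S (U(S, L) = 2 - (S - 1*(-2)) = 2 - (S + 2) = 2 - (2 + S) = 2 + (-2 - S) = -S)
Y(w, J) = (-8 + J)/(J + w)
W = 4 (W = -1*(-4) = 4)
(-181 + Y(8 - 1*(-6), 19))*(236/(-100) - 168/W) = (-181 + (-8 + 19)/(19 + (8 - 1*(-6))))*(236/(-100) - 168/4) = (-181 + 11/(19 + (8 + 6)))*(236*(-1/100) - 168*1/4) = (-181 + 11/(19 + 14))*(-59/25 - 42) = (-181 + 11/33)*(-1109/25) = (-181 + (1/33)*11)*(-1109/25) = (-181 + 1/3)*(-1109/25) = -542/3*(-1109/25) = 601078/75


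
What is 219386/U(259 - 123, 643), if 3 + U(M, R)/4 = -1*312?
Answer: -109693/630 ≈ -174.12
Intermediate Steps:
U(M, R) = -1260 (U(M, R) = -12 + 4*(-1*312) = -12 + 4*(-312) = -12 - 1248 = -1260)
219386/U(259 - 123, 643) = 219386/(-1260) = 219386*(-1/1260) = -109693/630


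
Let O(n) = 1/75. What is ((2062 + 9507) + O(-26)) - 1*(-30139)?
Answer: 3128101/75 ≈ 41708.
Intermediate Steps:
O(n) = 1/75
((2062 + 9507) + O(-26)) - 1*(-30139) = ((2062 + 9507) + 1/75) - 1*(-30139) = (11569 + 1/75) + 30139 = 867676/75 + 30139 = 3128101/75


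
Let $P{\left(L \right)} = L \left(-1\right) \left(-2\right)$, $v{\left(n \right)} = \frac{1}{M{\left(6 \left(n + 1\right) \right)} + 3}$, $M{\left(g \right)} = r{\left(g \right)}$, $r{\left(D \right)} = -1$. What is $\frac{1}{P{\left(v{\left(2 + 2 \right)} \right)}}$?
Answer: $1$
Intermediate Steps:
$M{\left(g \right)} = -1$
$v{\left(n \right)} = \frac{1}{2}$ ($v{\left(n \right)} = \frac{1}{-1 + 3} = \frac{1}{2}$)
$P{\left(L \right)} = 2 L$ ($P{\left(L \right)} = - L \left(-2\right) = 2 L$)
$\frac{1}{P{\left(v{\left(2 + 2 \right)} \right)}} = \frac{1}{2 \cdot \frac{1}{2}} = 1^{-1} = 1$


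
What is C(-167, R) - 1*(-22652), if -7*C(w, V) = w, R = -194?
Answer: 158731/7 ≈ 22676.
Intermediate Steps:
C(w, V) = -w/7
C(-167, R) - 1*(-22652) = -⅐*(-167) - 1*(-22652) = 167/7 + 22652 = 158731/7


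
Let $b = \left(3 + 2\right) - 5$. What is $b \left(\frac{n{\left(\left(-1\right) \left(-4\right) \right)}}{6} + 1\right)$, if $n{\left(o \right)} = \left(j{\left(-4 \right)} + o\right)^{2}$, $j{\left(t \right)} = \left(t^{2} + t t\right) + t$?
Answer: $0$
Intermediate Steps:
$j{\left(t \right)} = t + 2 t^{2}$ ($j{\left(t \right)} = \left(t^{2} + t^{2}\right) + t = 2 t^{2} + t = t + 2 t^{2}$)
$b = 0$ ($b = 5 - 5 = 0$)
$n{\left(o \right)} = \left(28 + o\right)^{2}$ ($n{\left(o \right)} = \left(- 4 \left(1 + 2 \left(-4\right)\right) + o\right)^{2} = \left(- 4 \left(1 - 8\right) + o\right)^{2} = \left(\left(-4\right) \left(-7\right) + o\right)^{2} = \left(28 + o\right)^{2}$)
$b \left(\frac{n{\left(\left(-1\right) \left(-4\right) \right)}}{6} + 1\right) = 0 \left(\frac{\left(28 - -4\right)^{2}}{6} + 1\right) = 0 \left(\left(28 + 4\right)^{2} \cdot \frac{1}{6} + 1\right) = 0 \left(32^{2} \cdot \frac{1}{6} + 1\right) = 0 \left(1024 \cdot \frac{1}{6} + 1\right) = 0 \left(\frac{512}{3} + 1\right) = 0 \cdot \frac{515}{3} = 0$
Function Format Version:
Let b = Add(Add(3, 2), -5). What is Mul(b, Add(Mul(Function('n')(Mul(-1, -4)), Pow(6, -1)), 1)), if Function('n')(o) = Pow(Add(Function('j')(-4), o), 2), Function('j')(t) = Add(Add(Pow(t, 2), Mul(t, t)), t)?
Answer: 0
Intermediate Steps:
Function('j')(t) = Add(t, Mul(2, Pow(t, 2))) (Function('j')(t) = Add(Add(Pow(t, 2), Pow(t, 2)), t) = Add(Mul(2, Pow(t, 2)), t) = Add(t, Mul(2, Pow(t, 2))))
b = 0 (b = Add(5, -5) = 0)
Function('n')(o) = Pow(Add(28, o), 2) (Function('n')(o) = Pow(Add(Mul(-4, Add(1, Mul(2, -4))), o), 2) = Pow(Add(Mul(-4, Add(1, -8)), o), 2) = Pow(Add(Mul(-4, -7), o), 2) = Pow(Add(28, o), 2))
Mul(b, Add(Mul(Function('n')(Mul(-1, -4)), Pow(6, -1)), 1)) = Mul(0, Add(Mul(Pow(Add(28, Mul(-1, -4)), 2), Pow(6, -1)), 1)) = Mul(0, Add(Mul(Pow(Add(28, 4), 2), Rational(1, 6)), 1)) = Mul(0, Add(Mul(Pow(32, 2), Rational(1, 6)), 1)) = Mul(0, Add(Mul(1024, Rational(1, 6)), 1)) = Mul(0, Add(Rational(512, 3), 1)) = Mul(0, Rational(515, 3)) = 0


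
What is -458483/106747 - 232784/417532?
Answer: -54070079401/11142572101 ≈ -4.8526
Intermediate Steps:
-458483/106747 - 232784/417532 = -458483*1/106747 - 232784*1/417532 = -458483/106747 - 58196/104383 = -54070079401/11142572101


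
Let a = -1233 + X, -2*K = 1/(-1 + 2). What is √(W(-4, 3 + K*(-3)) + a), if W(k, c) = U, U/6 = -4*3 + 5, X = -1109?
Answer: 4*I*√149 ≈ 48.826*I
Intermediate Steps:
U = -42 (U = 6*(-4*3 + 5) = 6*(-12 + 5) = 6*(-7) = -42)
K = -½ (K = -1/(2*(-1 + 2)) = -½/1 = -½*1 = -½ ≈ -0.50000)
W(k, c) = -42
a = -2342 (a = -1233 - 1109 = -2342)
√(W(-4, 3 + K*(-3)) + a) = √(-42 - 2342) = √(-2384) = 4*I*√149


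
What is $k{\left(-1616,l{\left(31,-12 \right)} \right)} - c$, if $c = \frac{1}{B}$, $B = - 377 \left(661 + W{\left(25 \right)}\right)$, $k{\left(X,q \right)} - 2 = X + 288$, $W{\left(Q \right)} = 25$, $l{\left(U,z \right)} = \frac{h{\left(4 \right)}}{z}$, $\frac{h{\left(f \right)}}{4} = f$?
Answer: $- \frac{342932771}{258622} \approx -1326.0$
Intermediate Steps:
$h{\left(f \right)} = 4 f$
$l{\left(U,z \right)} = \frac{16}{z}$ ($l{\left(U,z \right)} = \frac{4 \cdot 4}{z} = \frac{16}{z}$)
$k{\left(X,q \right)} = 290 + X$ ($k{\left(X,q \right)} = 2 + \left(X + 288\right) = 2 + \left(288 + X\right) = 290 + X$)
$B = -258622$ ($B = - 377 \left(661 + 25\right) = \left(-377\right) 686 = -258622$)
$c = - \frac{1}{258622}$ ($c = \frac{1}{-258622} = - \frac{1}{258622} \approx -3.8666 \cdot 10^{-6}$)
$k{\left(-1616,l{\left(31,-12 \right)} \right)} - c = \left(290 - 1616\right) - - \frac{1}{258622} = -1326 + \frac{1}{258622} = - \frac{342932771}{258622}$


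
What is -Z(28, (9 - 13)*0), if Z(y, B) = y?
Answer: -28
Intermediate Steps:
-Z(28, (9 - 13)*0) = -1*28 = -28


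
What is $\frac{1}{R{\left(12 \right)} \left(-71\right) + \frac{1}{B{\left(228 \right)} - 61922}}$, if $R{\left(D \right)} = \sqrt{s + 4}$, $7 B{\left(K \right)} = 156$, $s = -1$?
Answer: $\frac{3033086}{2839300252346843} - \frac{13330048133084 \sqrt{3}}{2839300252346843} \approx -0.0081317$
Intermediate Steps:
$B{\left(K \right)} = \frac{156}{7}$ ($B{\left(K \right)} = \frac{1}{7} \cdot 156 = \frac{156}{7}$)
$R{\left(D \right)} = \sqrt{3}$ ($R{\left(D \right)} = \sqrt{-1 + 4} = \sqrt{3}$)
$\frac{1}{R{\left(12 \right)} \left(-71\right) + \frac{1}{B{\left(228 \right)} - 61922}} = \frac{1}{\sqrt{3} \left(-71\right) + \frac{1}{\frac{156}{7} - 61922}} = \frac{1}{- 71 \sqrt{3} + \frac{1}{- \frac{433298}{7}}} = \frac{1}{- 71 \sqrt{3} - \frac{7}{433298}} = \frac{1}{- \frac{7}{433298} - 71 \sqrt{3}}$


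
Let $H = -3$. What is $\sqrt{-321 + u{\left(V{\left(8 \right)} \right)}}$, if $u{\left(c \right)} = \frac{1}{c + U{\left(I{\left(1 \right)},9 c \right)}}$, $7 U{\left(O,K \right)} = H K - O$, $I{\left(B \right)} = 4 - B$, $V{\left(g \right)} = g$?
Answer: $\frac{i \sqrt{8529790}}{163} \approx 17.918 i$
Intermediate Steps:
$U{\left(O,K \right)} = - \frac{3 K}{7} - \frac{O}{7}$ ($U{\left(O,K \right)} = \frac{- 3 K - O}{7} = \frac{- O - 3 K}{7} = - \frac{3 K}{7} - \frac{O}{7}$)
$u{\left(c \right)} = \frac{1}{- \frac{3}{7} - \frac{20 c}{7}}$ ($u{\left(c \right)} = \frac{1}{c - \left(\frac{4 - 1}{7} + \frac{3}{7} \cdot 9 c\right)} = \frac{1}{c - \left(\frac{4 - 1}{7} + \frac{27 c}{7}\right)} = \frac{1}{c - \left(\frac{3}{7} + \frac{27 c}{7}\right)} = \frac{1}{- \frac{3}{7} - \frac{20 c}{7}}$)
$\sqrt{-321 + u{\left(V{\left(8 \right)} \right)}} = \sqrt{-321 - \frac{7}{3 + 20 \cdot 8}} = \sqrt{-321 - \frac{7}{3 + 160}} = \sqrt{-321 - \frac{7}{163}} = \sqrt{- \frac{52330}{163}} = \frac{i \sqrt{8529790}}{163}$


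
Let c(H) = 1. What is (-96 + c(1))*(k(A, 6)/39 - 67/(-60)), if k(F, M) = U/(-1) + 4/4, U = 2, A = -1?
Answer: -16169/156 ≈ -103.65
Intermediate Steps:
k(F, M) = -1 (k(F, M) = 2/(-1) + 4/4 = 2*(-1) + 4*(¼) = -2 + 1 = -1)
(-96 + c(1))*(k(A, 6)/39 - 67/(-60)) = (-96 + 1)*(-1/39 - 67/(-60)) = -95*(-1*1/39 - 67*(-1/60)) = -95*(-1/39 + 67/60) = -95*851/780 = -16169/156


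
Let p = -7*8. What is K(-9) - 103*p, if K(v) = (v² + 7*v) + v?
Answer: 5777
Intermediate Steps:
p = -56
K(v) = v² + 8*v
K(-9) - 103*p = -9*(8 - 9) - 103*(-56) = -9*(-1) + 5768 = 9 + 5768 = 5777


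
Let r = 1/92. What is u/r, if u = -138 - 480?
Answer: -56856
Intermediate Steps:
u = -618
r = 1/92 ≈ 0.010870
u/r = -618/1/92 = -618*92 = -56856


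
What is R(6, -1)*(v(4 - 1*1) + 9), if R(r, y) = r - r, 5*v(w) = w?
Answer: 0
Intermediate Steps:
v(w) = w/5
R(r, y) = 0
R(6, -1)*(v(4 - 1*1) + 9) = 0*((4 - 1*1)/5 + 9) = 0*((4 - 1)/5 + 9) = 0*((⅕)*3 + 9) = 0*(⅗ + 9) = 0*(48/5) = 0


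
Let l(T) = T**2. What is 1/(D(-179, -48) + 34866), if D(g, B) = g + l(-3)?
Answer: 1/34696 ≈ 2.8822e-5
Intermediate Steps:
D(g, B) = 9 + g (D(g, B) = g + (-3)**2 = g + 9 = 9 + g)
1/(D(-179, -48) + 34866) = 1/((9 - 179) + 34866) = 1/(-170 + 34866) = 1/34696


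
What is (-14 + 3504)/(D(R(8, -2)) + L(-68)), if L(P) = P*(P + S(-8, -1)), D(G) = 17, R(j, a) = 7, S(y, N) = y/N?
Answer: 3490/4097 ≈ 0.85184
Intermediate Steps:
L(P) = P*(8 + P) (L(P) = P*(P - 8/(-1)) = P*(P - 8*(-1)) = P*(P + 8) = P*(8 + P))
(-14 + 3504)/(D(R(8, -2)) + L(-68)) = (-14 + 3504)/(17 - 68*(8 - 68)) = 3490/(17 - 68*(-60)) = 3490/(17 + 4080) = 3490/4097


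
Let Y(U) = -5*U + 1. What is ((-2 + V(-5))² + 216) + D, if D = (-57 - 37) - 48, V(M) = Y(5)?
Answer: 750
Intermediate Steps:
Y(U) = 1 - 5*U
V(M) = -24 (V(M) = 1 - 5*5 = 1 - 25 = -24)
D = -142 (D = -94 - 48 = -142)
((-2 + V(-5))² + 216) + D = ((-2 - 24)² + 216) - 142 = ((-26)² + 216) - 142 = (676 + 216) - 142 = 892 - 142 = 750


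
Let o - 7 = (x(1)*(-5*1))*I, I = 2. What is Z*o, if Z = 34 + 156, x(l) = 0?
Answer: 1330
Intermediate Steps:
o = 7 (o = 7 + (0*(-5*1))*2 = 7 + (0*(-5))*2 = 7 + 0*2 = 7 + 0 = 7)
Z = 190
Z*o = 190*7 = 1330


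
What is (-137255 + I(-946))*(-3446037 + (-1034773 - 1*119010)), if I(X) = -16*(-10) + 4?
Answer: 630593923620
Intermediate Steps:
I(X) = 164 (I(X) = 160 + 4 = 164)
(-137255 + I(-946))*(-3446037 + (-1034773 - 1*119010)) = (-137255 + 164)*(-3446037 + (-1034773 - 1*119010)) = -137091*(-3446037 + (-1034773 - 119010)) = -137091*(-3446037 - 1153783) = -137091*(-4599820) = 630593923620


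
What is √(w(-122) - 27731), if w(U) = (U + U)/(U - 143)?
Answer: I*√1947344815/265 ≈ 166.52*I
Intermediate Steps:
w(U) = 2*U/(-143 + U) (w(U) = (2*U)/(-143 + U) = 2*U/(-143 + U))
√(w(-122) - 27731) = √(2*(-122)/(-143 - 122) - 27731) = √(2*(-122)/(-265) - 27731) = √(2*(-122)*(-1/265) - 27731) = √(244/265 - 27731) = √(-7348471/265) = I*√1947344815/265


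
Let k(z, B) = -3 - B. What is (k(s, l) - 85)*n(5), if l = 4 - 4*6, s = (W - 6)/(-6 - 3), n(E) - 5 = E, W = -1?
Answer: -680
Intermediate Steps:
n(E) = 5 + E
s = 7/9 (s = (-1 - 6)/(-6 - 3) = -7/(-9) = -7*(-⅑) = 7/9 ≈ 0.77778)
l = -20 (l = 4 - 24 = -20)
(k(s, l) - 85)*n(5) = ((-3 - 1*(-20)) - 85)*(5 + 5) = ((-3 + 20) - 85)*10 = (17 - 85)*10 = -68*10 = -680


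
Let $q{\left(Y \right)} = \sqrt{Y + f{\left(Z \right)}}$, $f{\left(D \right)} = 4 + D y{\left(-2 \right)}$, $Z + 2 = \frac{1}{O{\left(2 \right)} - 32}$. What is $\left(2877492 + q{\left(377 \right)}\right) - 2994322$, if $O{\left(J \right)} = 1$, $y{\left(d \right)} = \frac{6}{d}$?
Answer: $-116830 + \frac{20 \sqrt{930}}{31} \approx -1.1681 \cdot 10^{5}$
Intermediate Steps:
$Z = - \frac{63}{31}$ ($Z = -2 + \frac{1}{1 - 32} = -2 + \frac{1}{-31} = -2 - \frac{1}{31} = - \frac{63}{31} \approx -2.0323$)
$f{\left(D \right)} = 4 - 3 D$ ($f{\left(D \right)} = 4 + D \frac{6}{-2} = 4 + D 6 \left(- \frac{1}{2}\right) = 4 + D \left(-3\right) = 4 - 3 D$)
$q{\left(Y \right)} = \sqrt{\frac{313}{31} + Y}$ ($q{\left(Y \right)} = \sqrt{Y + \left(4 - - \frac{189}{31}\right)} = \sqrt{Y + \left(4 + \frac{189}{31}\right)} = \sqrt{Y + \frac{313}{31}} = \sqrt{\frac{313}{31} + Y}$)
$\left(2877492 + q{\left(377 \right)}\right) - 2994322 = \left(2877492 + \frac{\sqrt{9703 + 961 \cdot 377}}{31}\right) - 2994322 = \left(2877492 + \frac{\sqrt{9703 + 362297}}{31}\right) - 2994322 = \left(2877492 + \frac{\sqrt{372000}}{31}\right) - 2994322 = \left(2877492 + \frac{20 \sqrt{930}}{31}\right) - 2994322 = -116830 + \frac{20 \sqrt{930}}{31}$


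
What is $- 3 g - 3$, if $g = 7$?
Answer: $-24$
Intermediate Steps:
$- 3 g - 3 = \left(-3\right) 7 - 3 = -21 - 3 = -24$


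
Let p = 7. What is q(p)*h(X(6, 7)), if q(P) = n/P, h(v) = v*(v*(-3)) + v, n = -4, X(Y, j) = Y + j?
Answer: 1976/7 ≈ 282.29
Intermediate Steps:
h(v) = v - 3*v² (h(v) = v*(-3*v) + v = -3*v² + v = v - 3*v²)
q(P) = -4/P
q(p)*h(X(6, 7)) = (-4/7)*((6 + 7)*(1 - 3*(6 + 7))) = (-4*⅐)*(13*(1 - 3*13)) = -52*(1 - 39)/7 = -52*(-38)/7 = -4/7*(-494) = 1976/7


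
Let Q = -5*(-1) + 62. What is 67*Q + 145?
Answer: 4634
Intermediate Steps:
Q = 67 (Q = 5 + 62 = 67)
67*Q + 145 = 67*67 + 145 = 4489 + 145 = 4634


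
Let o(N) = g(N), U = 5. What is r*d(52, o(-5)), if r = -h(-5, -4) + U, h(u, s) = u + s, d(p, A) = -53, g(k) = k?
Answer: -742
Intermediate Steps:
o(N) = N
h(u, s) = s + u
r = 14 (r = -(-4 - 5) + 5 = -1*(-9) + 5 = 9 + 5 = 14)
r*d(52, o(-5)) = 14*(-53) = -742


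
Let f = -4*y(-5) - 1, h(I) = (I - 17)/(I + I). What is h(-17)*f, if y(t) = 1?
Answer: -5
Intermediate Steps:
h(I) = (-17 + I)/(2*I) (h(I) = (-17 + I)/((2*I)) = (-17 + I)*(1/(2*I)) = (-17 + I)/(2*I))
f = -5 (f = -4*1 - 1 = -4 - 1 = -5)
h(-17)*f = ((½)*(-17 - 17)/(-17))*(-5) = ((½)*(-1/17)*(-34))*(-5) = 1*(-5) = -5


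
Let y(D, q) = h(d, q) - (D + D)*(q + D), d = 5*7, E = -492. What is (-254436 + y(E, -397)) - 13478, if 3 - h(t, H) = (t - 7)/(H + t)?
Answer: -206826333/181 ≈ -1.1427e+6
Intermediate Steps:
d = 35
h(t, H) = 3 - (-7 + t)/(H + t) (h(t, H) = 3 - (t - 7)/(H + t) = 3 - (-7 + t)/(H + t))
y(D, q) = (77 + 3*q)/(35 + q) - 2*D*(D + q) (y(D, q) = (7 + 2*35 + 3*q)/(q + 35) - (D + D)*(q + D) = (7 + 70 + 3*q)/(35 + q) - 2*D*(D + q) = (77 + 3*q)/(35 + q) - 2*D*(D + q))
(-254436 + y(E, -397)) - 13478 = (-254436 + (77 + 3*(-397) - 2*(-492)*(35 - 397)*(-492 - 397))/(35 - 397)) - 13478 = (-254436 + (77 - 1191 - 2*(-492)*(-362)*(-889))/(-362)) - 13478 = (-254436 - (77 - 1191 + 316668912)/362) - 13478 = (-254436 - 1/362*316667798) - 13478 = (-254436 - 158333899/181) - 13478 = -204386815/181 - 13478 = -206826333/181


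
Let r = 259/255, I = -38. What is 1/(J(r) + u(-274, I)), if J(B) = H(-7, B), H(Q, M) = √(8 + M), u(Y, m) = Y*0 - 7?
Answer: -1785/10196 - 11*√4845/10196 ≈ -0.25016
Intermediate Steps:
u(Y, m) = -7 (u(Y, m) = 0 - 7 = -7)
r = 259/255 (r = 259*(1/255) = 259/255 ≈ 1.0157)
J(B) = √(8 + B)
1/(J(r) + u(-274, I)) = 1/(√(8 + 259/255) - 7) = 1/(√(2299/255) - 7) = 1/(11*√4845/255 - 7) = 1/(-7 + 11*√4845/255)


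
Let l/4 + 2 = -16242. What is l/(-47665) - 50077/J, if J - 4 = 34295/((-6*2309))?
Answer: -33067020161974/1006732465 ≈ -32846.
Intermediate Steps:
l = -64976 (l = -8 + 4*(-16242) = -8 - 64968 = -64976)
J = 21121/13854 (J = 4 + 34295/((-6*2309)) = 4 + 34295/(-13854) = 4 + 34295*(-1/13854) = 4 - 34295/13854 = 21121/13854 ≈ 1.5245)
l/(-47665) - 50077/J = -64976/(-47665) - 50077/21121/13854 = -64976*(-1/47665) - 50077*13854/21121 = 64976/47665 - 693766758/21121 = -33067020161974/1006732465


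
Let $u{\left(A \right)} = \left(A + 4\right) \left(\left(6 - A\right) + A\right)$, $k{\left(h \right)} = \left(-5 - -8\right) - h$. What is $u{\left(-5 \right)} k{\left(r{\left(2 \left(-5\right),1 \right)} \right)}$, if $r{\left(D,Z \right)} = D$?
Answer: $-78$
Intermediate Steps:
$k{\left(h \right)} = 3 - h$ ($k{\left(h \right)} = \left(-5 + 8\right) - h = 3 - h$)
$u{\left(A \right)} = 24 + 6 A$ ($u{\left(A \right)} = \left(4 + A\right) 6 = 24 + 6 A$)
$u{\left(-5 \right)} k{\left(r{\left(2 \left(-5\right),1 \right)} \right)} = \left(24 + 6 \left(-5\right)\right) \left(3 - 2 \left(-5\right)\right) = \left(24 - 30\right) \left(3 - -10\right) = - 6 \left(3 + 10\right) = \left(-6\right) 13 = -78$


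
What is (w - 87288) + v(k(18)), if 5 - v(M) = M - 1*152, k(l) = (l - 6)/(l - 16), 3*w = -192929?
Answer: -454340/3 ≈ -1.5145e+5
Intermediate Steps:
w = -192929/3 (w = (⅓)*(-192929) = -192929/3 ≈ -64310.)
k(l) = (-6 + l)/(-16 + l)
v(M) = 157 - M (v(M) = 5 - (M - 1*152) = 5 - (M - 152) = 5 - (-152 + M) = 5 + (152 - M) = 157 - M)
(w - 87288) + v(k(18)) = (-192929/3 - 87288) + (157 - (-6 + 18)/(-16 + 18)) = -454793/3 + (157 - 12/2) = -454793/3 + (157 - 1*6) = -454793/3 + (157 - 6) = -454793/3 + 151 = -454340/3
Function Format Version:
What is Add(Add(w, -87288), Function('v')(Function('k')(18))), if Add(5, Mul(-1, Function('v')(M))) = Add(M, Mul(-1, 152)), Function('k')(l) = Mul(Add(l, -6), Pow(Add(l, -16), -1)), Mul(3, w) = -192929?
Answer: Rational(-454340, 3) ≈ -1.5145e+5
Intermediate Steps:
w = Rational(-192929, 3) (w = Mul(Rational(1, 3), -192929) = Rational(-192929, 3) ≈ -64310.)
Function('k')(l) = Mul(Pow(Add(-16, l), -1), Add(-6, l)) (Function('k')(l) = Mul(Add(-6, l), Pow(Add(-16, l), -1)) = Mul(Pow(Add(-16, l), -1), Add(-6, l)))
Function('v')(M) = Add(157, Mul(-1, M)) (Function('v')(M) = Add(5, Mul(-1, Add(M, Mul(-1, 152)))) = Add(5, Mul(-1, Add(M, -152))) = Add(5, Mul(-1, Add(-152, M))) = Add(5, Add(152, Mul(-1, M))) = Add(157, Mul(-1, M)))
Add(Add(w, -87288), Function('v')(Function('k')(18))) = Add(Add(Rational(-192929, 3), -87288), Add(157, Mul(-1, Mul(Pow(Add(-16, 18), -1), Add(-6, 18))))) = Add(Rational(-454793, 3), Add(157, Mul(-1, Mul(Pow(2, -1), 12)))) = Add(Rational(-454793, 3), Add(157, Mul(-1, Mul(Rational(1, 2), 12)))) = Add(Rational(-454793, 3), Add(157, Mul(-1, 6))) = Add(Rational(-454793, 3), Add(157, -6)) = Add(Rational(-454793, 3), 151) = Rational(-454340, 3)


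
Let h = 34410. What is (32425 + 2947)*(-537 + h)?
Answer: 1198155756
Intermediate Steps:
(32425 + 2947)*(-537 + h) = (32425 + 2947)*(-537 + 34410) = 35372*33873 = 1198155756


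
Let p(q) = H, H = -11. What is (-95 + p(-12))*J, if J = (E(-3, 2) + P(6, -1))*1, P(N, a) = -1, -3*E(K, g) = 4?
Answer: 742/3 ≈ 247.33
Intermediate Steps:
E(K, g) = -4/3 (E(K, g) = -1/3*4 = -4/3)
p(q) = -11
J = -7/3 (J = (-4/3 - 1)*1 = -7/3*1 = -7/3 ≈ -2.3333)
(-95 + p(-12))*J = (-95 - 11)*(-7/3) = -106*(-7/3) = 742/3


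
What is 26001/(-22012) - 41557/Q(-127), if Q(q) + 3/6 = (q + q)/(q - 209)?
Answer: -153679568955/946516 ≈ -1.6236e+5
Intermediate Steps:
Q(q) = -½ + 2*q/(-209 + q) (Q(q) = -½ + (q + q)/(q - 209) = -½ + (2*q)/(-209 + q) = -½ + 2*q/(-209 + q))
26001/(-22012) - 41557/Q(-127) = 26001/(-22012) - 41557*2*(-209 - 127)/(209 + 3*(-127)) = 26001*(-1/22012) - 41557*(-672/(209 - 381)) = -26001/22012 - 41557/((½)*(-1/336)*(-172)) = -26001/22012 - 41557/43/168 = -26001/22012 - 41557*168/43 = -26001/22012 - 6981576/43 = -153679568955/946516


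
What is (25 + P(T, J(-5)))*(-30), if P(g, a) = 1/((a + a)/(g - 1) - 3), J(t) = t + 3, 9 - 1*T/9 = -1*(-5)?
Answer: -80700/109 ≈ -740.37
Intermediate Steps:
T = 36 (T = 81 - (-9)*(-5) = 81 - 9*5 = 81 - 45 = 36)
J(t) = 3 + t
P(g, a) = 1/(-3 + 2*a/(-1 + g)) (P(g, a) = 1/((2*a)/(-1 + g) - 3) = 1/(2*a/(-1 + g) - 3) = 1/(-3 + 2*a/(-1 + g)))
(25 + P(T, J(-5)))*(-30) = (25 + (-1 + 36)/(3 - 3*36 + 2*(3 - 5)))*(-30) = (25 + 35/(3 - 108 + 2*(-2)))*(-30) = (25 + 35/(3 - 108 - 4))*(-30) = (25 + 35/(-109))*(-30) = (25 - 1/109*35)*(-30) = (25 - 35/109)*(-30) = (2690/109)*(-30) = -80700/109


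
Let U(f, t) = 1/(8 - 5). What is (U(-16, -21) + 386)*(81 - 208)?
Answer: -147193/3 ≈ -49064.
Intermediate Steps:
U(f, t) = ⅓ (U(f, t) = 1/3 = ⅓)
(U(-16, -21) + 386)*(81 - 208) = (⅓ + 386)*(81 - 208) = (1159/3)*(-127) = -147193/3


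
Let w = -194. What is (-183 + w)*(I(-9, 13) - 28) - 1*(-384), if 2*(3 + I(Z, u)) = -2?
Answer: 12448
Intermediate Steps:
I(Z, u) = -4 (I(Z, u) = -3 + (½)*(-2) = -3 - 1 = -4)
(-183 + w)*(I(-9, 13) - 28) - 1*(-384) = (-183 - 194)*(-4 - 28) - 1*(-384) = -377*(-32) + 384 = 12064 + 384 = 12448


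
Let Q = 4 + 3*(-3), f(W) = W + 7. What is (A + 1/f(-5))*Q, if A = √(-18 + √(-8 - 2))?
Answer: -5/2 - 5*√(-18 + I*√10) ≈ -4.3563 - 21.294*I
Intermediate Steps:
f(W) = 7 + W
A = √(-18 + I*√10) (A = √(-18 + √(-10)) = √(-18 + I*√10) ≈ 0.37126 + 4.2589*I)
Q = -5 (Q = 4 - 9 = -5)
(A + 1/f(-5))*Q = (√(-18 + I*√10) + 1/(7 - 5))*(-5) = (√(-18 + I*√10) + 1/2)*(-5) = (√(-18 + I*√10) + ½)*(-5) = (½ + √(-18 + I*√10))*(-5) = -5/2 - 5*√(-18 + I*√10)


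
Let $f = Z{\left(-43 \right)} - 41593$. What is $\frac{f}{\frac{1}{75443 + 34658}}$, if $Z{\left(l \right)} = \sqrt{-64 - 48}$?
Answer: $-4579430893 + 440404 i \sqrt{7} \approx -4.5794 \cdot 10^{9} + 1.1652 \cdot 10^{6} i$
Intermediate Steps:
$Z{\left(l \right)} = 4 i \sqrt{7}$ ($Z{\left(l \right)} = \sqrt{-112} = 4 i \sqrt{7}$)
$f = -41593 + 4 i \sqrt{7}$ ($f = 4 i \sqrt{7} - 41593 = -41593 + 4 i \sqrt{7} \approx -41593.0 + 10.583 i$)
$\frac{f}{\frac{1}{75443 + 34658}} = \frac{-41593 + 4 i \sqrt{7}}{\frac{1}{75443 + 34658}} = \frac{-41593 + 4 i \sqrt{7}}{\frac{1}{110101}} = \left(-41593 + 4 i \sqrt{7}\right) \frac{1}{\frac{1}{110101}} = \left(-41593 + 4 i \sqrt{7}\right) 110101 = -4579430893 + 440404 i \sqrt{7}$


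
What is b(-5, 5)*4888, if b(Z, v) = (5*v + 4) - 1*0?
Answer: 141752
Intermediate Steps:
b(Z, v) = 4 + 5*v (b(Z, v) = (4 + 5*v) + 0 = 4 + 5*v)
b(-5, 5)*4888 = (4 + 5*5)*4888 = (4 + 25)*4888 = 29*4888 = 141752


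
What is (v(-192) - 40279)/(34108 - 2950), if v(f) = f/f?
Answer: -6713/5193 ≈ -1.2927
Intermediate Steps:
v(f) = 1
(v(-192) - 40279)/(34108 - 2950) = (1 - 40279)/(34108 - 2950) = -40278/31158 = -40278*1/31158 = -6713/5193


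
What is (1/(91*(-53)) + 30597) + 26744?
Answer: 276555642/4823 ≈ 57341.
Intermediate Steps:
(1/(91*(-53)) + 30597) + 26744 = (1/(-4823) + 30597) + 26744 = (-1/4823 + 30597) + 26744 = 147569330/4823 + 26744 = 276555642/4823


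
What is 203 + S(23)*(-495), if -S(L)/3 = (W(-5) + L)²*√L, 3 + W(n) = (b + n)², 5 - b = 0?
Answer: 203 + 594000*√23 ≈ 2.8489e+6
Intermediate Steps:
b = 5 (b = 5 - 1*0 = 5 + 0 = 5)
W(n) = -3 + (5 + n)²
S(L) = -3*√L*(-3 + L)² (S(L) = -3*((-3 + (5 - 5)²) + L)²*√L = -3*((-3 + 0²) + L)²*√L = -3*((-3 + 0) + L)²*√L = -3*(-3 + L)²*√L = -3*√L*(-3 + L)²)
203 + S(23)*(-495) = 203 - 3*√23*(-3 + 23)²*(-495) = 203 - 3*√23*20²*(-495) = 203 - 3*√23*400*(-495) = 203 - 1200*√23*(-495) = 203 + 594000*√23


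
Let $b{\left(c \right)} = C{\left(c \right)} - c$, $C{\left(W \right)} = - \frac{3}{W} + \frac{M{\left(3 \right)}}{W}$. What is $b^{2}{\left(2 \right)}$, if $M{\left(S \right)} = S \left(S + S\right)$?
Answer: $\frac{121}{4} \approx 30.25$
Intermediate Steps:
$M{\left(S \right)} = 2 S^{2}$ ($M{\left(S \right)} = S 2 S = 2 S^{2}$)
$C{\left(W \right)} = \frac{15}{W}$ ($C{\left(W \right)} = - \frac{3}{W} + \frac{2 \cdot 3^{2}}{W} = - \frac{3}{W} + \frac{2 \cdot 9}{W} = - \frac{3}{W} + \frac{18}{W} = \frac{15}{W}$)
$b{\left(c \right)} = - c + \frac{15}{c}$ ($b{\left(c \right)} = \frac{15}{c} - c = - c + \frac{15}{c}$)
$b^{2}{\left(2 \right)} = \left(\left(-1\right) 2 + \frac{15}{2}\right)^{2} = \left(-2 + 15 \cdot \frac{1}{2}\right)^{2} = \left(-2 + \frac{15}{2}\right)^{2} = \left(\frac{11}{2}\right)^{2} = \frac{121}{4}$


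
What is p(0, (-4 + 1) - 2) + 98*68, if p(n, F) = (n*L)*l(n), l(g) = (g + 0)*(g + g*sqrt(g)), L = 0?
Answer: 6664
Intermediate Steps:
l(g) = g*(g + g**(3/2))
p(n, F) = 0 (p(n, F) = (n*0)*(n**2 + n**(5/2)) = 0*(n**2 + n**(5/2)) = 0)
p(0, (-4 + 1) - 2) + 98*68 = 0 + 98*68 = 0 + 6664 = 6664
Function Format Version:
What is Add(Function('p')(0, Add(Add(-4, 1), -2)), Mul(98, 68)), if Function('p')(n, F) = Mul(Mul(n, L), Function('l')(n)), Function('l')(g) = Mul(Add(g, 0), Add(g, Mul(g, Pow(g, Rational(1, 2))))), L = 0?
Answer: 6664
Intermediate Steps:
Function('l')(g) = Mul(g, Add(g, Pow(g, Rational(3, 2))))
Function('p')(n, F) = 0 (Function('p')(n, F) = Mul(Mul(n, 0), Add(Pow(n, 2), Pow(n, Rational(5, 2)))) = Mul(0, Add(Pow(n, 2), Pow(n, Rational(5, 2)))) = 0)
Add(Function('p')(0, Add(Add(-4, 1), -2)), Mul(98, 68)) = Add(0, Mul(98, 68)) = Add(0, 6664) = 6664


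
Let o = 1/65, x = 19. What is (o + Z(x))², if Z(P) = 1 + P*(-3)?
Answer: 13242321/4225 ≈ 3134.3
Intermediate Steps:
Z(P) = 1 - 3*P
o = 1/65 ≈ 0.015385
(o + Z(x))² = (1/65 + (1 - 3*19))² = (1/65 + (1 - 57))² = (1/65 - 56)² = (-3639/65)² = 13242321/4225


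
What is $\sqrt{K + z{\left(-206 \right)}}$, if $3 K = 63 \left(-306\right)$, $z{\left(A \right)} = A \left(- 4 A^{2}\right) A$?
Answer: $i \sqrt{7203262810} \approx 84872.0 i$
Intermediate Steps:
$z{\left(A \right)} = - 4 A^{4}$ ($z{\left(A \right)} = - 4 A^{3} A = - 4 A^{4}$)
$K = -6426$ ($K = \frac{63 \left(-306\right)}{3} = \frac{1}{3} \left(-19278\right) = -6426$)
$\sqrt{K + z{\left(-206 \right)}} = \sqrt{-6426 - 4 \left(-206\right)^{4}} = \sqrt{-6426 - 7203256384} = \sqrt{-7203262810} = i \sqrt{7203262810}$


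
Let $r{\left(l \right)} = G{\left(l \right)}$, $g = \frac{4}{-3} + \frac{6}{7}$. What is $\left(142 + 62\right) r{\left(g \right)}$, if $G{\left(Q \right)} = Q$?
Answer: $- \frac{680}{7} \approx -97.143$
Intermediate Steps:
$g = - \frac{10}{21}$ ($g = 4 \left(- \frac{1}{3}\right) + 6 \cdot \frac{1}{7} = - \frac{4}{3} + \frac{6}{7} = - \frac{10}{21} \approx -0.47619$)
$r{\left(l \right)} = l$
$\left(142 + 62\right) r{\left(g \right)} = \left(142 + 62\right) \left(- \frac{10}{21}\right) = 204 \left(- \frac{10}{21}\right) = - \frac{680}{7}$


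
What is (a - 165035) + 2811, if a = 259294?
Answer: 97070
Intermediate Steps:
(a - 165035) + 2811 = (259294 - 165035) + 2811 = 94259 + 2811 = 97070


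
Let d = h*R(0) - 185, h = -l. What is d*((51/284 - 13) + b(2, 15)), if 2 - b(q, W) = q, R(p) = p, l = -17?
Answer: 673585/284 ≈ 2371.8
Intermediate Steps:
b(q, W) = 2 - q
h = 17 (h = -1*(-17) = 17)
d = -185 (d = 17*0 - 185 = 0 - 185 = -185)
d*((51/284 - 13) + b(2, 15)) = -185*((51/284 - 13) + (2 - 1*2)) = -185*((51*(1/284) - 13) + (2 - 2)) = -185*((51/284 - 13) + 0) = -185*(-3641/284 + 0) = -185*(-3641/284) = 673585/284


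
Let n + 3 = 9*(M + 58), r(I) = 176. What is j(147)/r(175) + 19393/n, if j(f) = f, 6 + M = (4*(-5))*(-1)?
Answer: 81581/2640 ≈ 30.902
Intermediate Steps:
M = 14 (M = -6 + (4*(-5))*(-1) = -6 - 20*(-1) = -6 + 20 = 14)
n = 645 (n = -3 + 9*(14 + 58) = -3 + 9*72 = -3 + 648 = 645)
j(147)/r(175) + 19393/n = 147/176 + 19393/645 = 147*(1/176) + 19393*(1/645) = 147/176 + 451/15 = 81581/2640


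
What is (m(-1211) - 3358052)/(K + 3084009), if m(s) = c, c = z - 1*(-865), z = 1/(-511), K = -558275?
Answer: -857761279/645325037 ≈ -1.3292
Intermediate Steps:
z = -1/511 ≈ -0.0019569
c = 442014/511 (c = -1/511 - 1*(-865) = -1/511 + 865 = 442014/511 ≈ 865.00)
m(s) = 442014/511
(m(-1211) - 3358052)/(K + 3084009) = (442014/511 - 3358052)/(-558275 + 3084009) = -1715522558/511/2525734 = -1715522558/511*1/2525734 = -857761279/645325037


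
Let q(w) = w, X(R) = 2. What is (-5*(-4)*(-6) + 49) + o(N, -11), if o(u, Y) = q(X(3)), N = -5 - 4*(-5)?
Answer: -69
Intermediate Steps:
N = 15 (N = -5 + 20 = 15)
o(u, Y) = 2
(-5*(-4)*(-6) + 49) + o(N, -11) = (-5*(-4)*(-6) + 49) + 2 = (20*(-6) + 49) + 2 = (-120 + 49) + 2 = -71 + 2 = -69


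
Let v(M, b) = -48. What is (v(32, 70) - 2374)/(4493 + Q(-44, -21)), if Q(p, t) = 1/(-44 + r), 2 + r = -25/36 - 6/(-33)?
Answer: -44610818/82756171 ≈ -0.53906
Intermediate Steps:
r = -995/396 (r = -2 + (-25/36 - 6/(-33)) = -2 + (-25*1/36 - 6*(-1/33)) = -2 + (-25/36 + 2/11) = -2 - 203/396 = -995/396 ≈ -2.5126)
Q(p, t) = -396/18419 (Q(p, t) = 1/(-44 - 995/396) = 1/(-18419/396) = -396/18419)
(v(32, 70) - 2374)/(4493 + Q(-44, -21)) = (-48 - 2374)/(4493 - 396/18419) = -2422/82756171/18419 = -2422*18419/82756171 = -44610818/82756171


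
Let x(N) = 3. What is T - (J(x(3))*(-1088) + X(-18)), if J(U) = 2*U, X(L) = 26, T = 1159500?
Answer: 1166002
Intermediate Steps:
T - (J(x(3))*(-1088) + X(-18)) = 1159500 - ((2*3)*(-1088) + 26) = 1159500 - (6*(-1088) + 26) = 1159500 - (-6528 + 26) = 1159500 - 1*(-6502) = 1159500 + 6502 = 1166002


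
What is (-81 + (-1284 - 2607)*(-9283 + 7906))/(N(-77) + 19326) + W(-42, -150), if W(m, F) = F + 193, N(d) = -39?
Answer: 687463/2143 ≈ 320.79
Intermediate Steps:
W(m, F) = 193 + F
(-81 + (-1284 - 2607)*(-9283 + 7906))/(N(-77) + 19326) + W(-42, -150) = (-81 + (-1284 - 2607)*(-9283 + 7906))/(-39 + 19326) + (193 - 150) = (-81 - 3891*(-1377))/19287 + 43 = (-81 + 5357907)*(1/19287) + 43 = 5357826*(1/19287) + 43 = 595314/2143 + 43 = 687463/2143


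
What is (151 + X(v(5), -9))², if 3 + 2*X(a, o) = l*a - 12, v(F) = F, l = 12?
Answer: 120409/4 ≈ 30102.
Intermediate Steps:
X(a, o) = -15/2 + 6*a (X(a, o) = -3/2 + (12*a - 12)/2 = -3/2 + (-12 + 12*a)/2 = -3/2 + (-6 + 6*a) = -15/2 + 6*a)
(151 + X(v(5), -9))² = (151 + (-15/2 + 6*5))² = (151 + (-15/2 + 30))² = (151 + 45/2)² = (347/2)² = 120409/4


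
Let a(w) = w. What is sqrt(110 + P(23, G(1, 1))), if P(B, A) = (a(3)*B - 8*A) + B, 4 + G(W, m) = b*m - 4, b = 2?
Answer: 5*sqrt(10) ≈ 15.811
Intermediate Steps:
G(W, m) = -8 + 2*m (G(W, m) = -4 + (2*m - 4) = -4 + (-4 + 2*m) = -8 + 2*m)
P(B, A) = -8*A + 4*B (P(B, A) = (3*B - 8*A) + B = (-8*A + 3*B) + B = -8*A + 4*B)
sqrt(110 + P(23, G(1, 1))) = sqrt(110 + (-8*(-8 + 2*1) + 4*23)) = sqrt(110 + (-8*(-8 + 2) + 92)) = sqrt(110 + (-8*(-6) + 92)) = sqrt(110 + (48 + 92)) = sqrt(110 + 140) = sqrt(250) = 5*sqrt(10)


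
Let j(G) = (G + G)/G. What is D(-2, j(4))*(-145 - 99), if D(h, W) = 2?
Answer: -488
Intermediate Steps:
j(G) = 2 (j(G) = (2*G)/G = 2)
D(-2, j(4))*(-145 - 99) = 2*(-145 - 99) = 2*(-244) = -488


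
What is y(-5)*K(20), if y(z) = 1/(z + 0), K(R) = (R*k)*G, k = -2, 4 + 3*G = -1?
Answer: -40/3 ≈ -13.333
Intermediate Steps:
G = -5/3 (G = -4/3 + (⅓)*(-1) = -4/3 - ⅓ = -5/3 ≈ -1.6667)
K(R) = 10*R/3 (K(R) = (R*(-2))*(-5/3) = -2*R*(-5/3) = 10*R/3)
y(z) = 1/z
y(-5)*K(20) = ((10/3)*20)/(-5) = -⅕*200/3 = -40/3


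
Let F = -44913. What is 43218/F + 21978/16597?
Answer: 89936256/248473687 ≈ 0.36195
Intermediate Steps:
43218/F + 21978/16597 = 43218/(-44913) + 21978/16597 = 43218*(-1/44913) + 21978*(1/16597) = -14406/14971 + 21978/16597 = 89936256/248473687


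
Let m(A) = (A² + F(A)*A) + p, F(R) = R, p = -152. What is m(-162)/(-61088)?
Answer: -3271/3818 ≈ -0.85673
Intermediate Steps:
m(A) = -152 + 2*A² (m(A) = (A² + A*A) - 152 = (A² + A²) - 152 = 2*A² - 152 = -152 + 2*A²)
m(-162)/(-61088) = (-152 + 2*(-162)²)/(-61088) = (-152 + 2*26244)*(-1/61088) = (-152 + 52488)*(-1/61088) = 52336*(-1/61088) = -3271/3818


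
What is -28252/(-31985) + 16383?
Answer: 524038507/31985 ≈ 16384.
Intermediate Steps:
-28252/(-31985) + 16383 = -28252*(-1/31985) + 16383 = 28252/31985 + 16383 = 524038507/31985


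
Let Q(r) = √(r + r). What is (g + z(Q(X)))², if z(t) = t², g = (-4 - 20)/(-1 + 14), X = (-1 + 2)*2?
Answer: 784/169 ≈ 4.6391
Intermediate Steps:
X = 2 (X = 1*2 = 2)
Q(r) = √2*√r (Q(r) = √(2*r) = √2*√r)
g = -24/13 ≈ -1.8462
(g + z(Q(X)))² = (-24/13 + (√2*√2)²)² = (-24/13 + 2²)² = (-24/13 + 4)² = (28/13)² = 784/169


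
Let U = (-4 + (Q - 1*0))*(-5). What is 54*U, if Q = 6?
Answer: -540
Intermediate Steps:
U = -10 (U = (-4 + (6 - 1*0))*(-5) = (-4 + (6 + 0))*(-5) = (-4 + 6)*(-5) = 2*(-5) = -10)
54*U = 54*(-10) = -540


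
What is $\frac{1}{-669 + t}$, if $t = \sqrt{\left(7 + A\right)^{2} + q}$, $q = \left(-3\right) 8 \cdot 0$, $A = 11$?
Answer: $- \frac{1}{651} \approx -0.0015361$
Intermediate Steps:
$q = 0$ ($q = \left(-24\right) 0 = 0$)
$t = 18$ ($t = \sqrt{\left(7 + 11\right)^{2} + 0} = \sqrt{18^{2} + 0} = \sqrt{324 + 0} = \sqrt{324} = 18$)
$\frac{1}{-669 + t} = \frac{1}{-669 + 18} = \frac{1}{-651} = - \frac{1}{651}$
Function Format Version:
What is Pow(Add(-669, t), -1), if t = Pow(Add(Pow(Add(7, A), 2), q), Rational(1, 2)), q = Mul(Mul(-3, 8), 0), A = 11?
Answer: Rational(-1, 651) ≈ -0.0015361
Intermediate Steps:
q = 0 (q = Mul(-24, 0) = 0)
t = 18 (t = Pow(Add(Pow(Add(7, 11), 2), 0), Rational(1, 2)) = Pow(Add(Pow(18, 2), 0), Rational(1, 2)) = Pow(Add(324, 0), Rational(1, 2)) = Pow(324, Rational(1, 2)) = 18)
Pow(Add(-669, t), -1) = Pow(Add(-669, 18), -1) = Pow(-651, -1) = Rational(-1, 651)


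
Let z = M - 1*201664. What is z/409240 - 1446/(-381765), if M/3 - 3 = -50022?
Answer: -1782440087/2083113448 ≈ -0.85566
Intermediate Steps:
M = -150057 (M = 9 + 3*(-50022) = 9 - 150066 = -150057)
z = -351721 (z = -150057 - 1*201664 = -150057 - 201664 = -351721)
z/409240 - 1446/(-381765) = -351721/409240 - 1446/(-381765) = -351721*1/409240 - 1446*(-1/381765) = -351721/409240 + 482/127255 = -1782440087/2083113448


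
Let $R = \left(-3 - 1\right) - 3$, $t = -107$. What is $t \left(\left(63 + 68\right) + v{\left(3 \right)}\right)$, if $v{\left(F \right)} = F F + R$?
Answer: $-14231$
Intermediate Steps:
$R = -7$ ($R = -4 - 3 = -7$)
$v{\left(F \right)} = -7 + F^{2}$ ($v{\left(F \right)} = F F - 7 = F^{2} - 7 = -7 + F^{2}$)
$t \left(\left(63 + 68\right) + v{\left(3 \right)}\right) = - 107 \left(\left(63 + 68\right) - \left(7 - 3^{2}\right)\right) = - 107 \left(131 + \left(-7 + 9\right)\right) = - 107 \left(131 + 2\right) = \left(-107\right) 133 = -14231$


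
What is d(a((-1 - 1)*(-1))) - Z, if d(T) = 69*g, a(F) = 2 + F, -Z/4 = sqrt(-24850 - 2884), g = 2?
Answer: 138 + 28*I*sqrt(566) ≈ 138.0 + 666.14*I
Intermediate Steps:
Z = -28*I*sqrt(566) (Z = -4*sqrt(-24850 - 2884) = -28*I*sqrt(566) ≈ -666.14*I)
d(T) = 138 (d(T) = 69*2 = 138)
d(a((-1 - 1)*(-1))) - Z = 138 - (-28)*I*sqrt(566) = 138 + 28*I*sqrt(566)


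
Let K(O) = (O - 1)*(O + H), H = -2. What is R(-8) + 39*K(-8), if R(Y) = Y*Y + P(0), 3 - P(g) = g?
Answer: 3577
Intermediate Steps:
P(g) = 3 - g
K(O) = (-1 + O)*(-2 + O) (K(O) = (O - 1)*(O - 2) = (-1 + O)*(-2 + O))
R(Y) = 3 + Y**2 (R(Y) = Y*Y + (3 - 1*0) = Y**2 + (3 + 0) = Y**2 + 3 = 3 + Y**2)
R(-8) + 39*K(-8) = (3 + (-8)**2) + 39*(2 + (-8)**2 - 3*(-8)) = (3 + 64) + 39*(2 + 64 + 24) = 67 + 39*90 = 67 + 3510 = 3577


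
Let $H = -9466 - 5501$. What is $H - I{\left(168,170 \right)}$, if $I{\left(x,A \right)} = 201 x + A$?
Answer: $-48905$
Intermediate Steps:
$H = -14967$
$I{\left(x,A \right)} = A + 201 x$
$H - I{\left(168,170 \right)} = -14967 - \left(170 + 201 \cdot 168\right) = -14967 - \left(170 + 33768\right) = -14967 - 33938 = -48905$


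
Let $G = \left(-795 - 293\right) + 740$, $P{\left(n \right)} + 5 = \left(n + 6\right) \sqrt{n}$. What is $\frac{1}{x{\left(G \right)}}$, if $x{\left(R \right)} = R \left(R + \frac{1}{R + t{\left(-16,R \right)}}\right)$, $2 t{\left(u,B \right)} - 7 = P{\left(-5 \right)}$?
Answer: $\frac{20951557}{2537338370646} - \frac{i \sqrt{5}}{10149353482584} \approx 8.2573 \cdot 10^{-6} - 2.2032 \cdot 10^{-13} i$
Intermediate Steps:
$P{\left(n \right)} = -5 + \sqrt{n} \left(6 + n\right)$ ($P{\left(n \right)} = -5 + \left(n + 6\right) \sqrt{n} = -5 + \left(6 + n\right) \sqrt{n} = -5 + \sqrt{n} \left(6 + n\right)$)
$t{\left(u,B \right)} = 1 + \frac{i \sqrt{5}}{2}$ ($t{\left(u,B \right)} = \frac{7}{2} + \frac{-5 + \left(-5\right)^{\frac{3}{2}} + 6 \sqrt{-5}}{2} = \frac{7}{2} + \frac{-5 - 5 i \sqrt{5} + 6 i \sqrt{5}}{2} = \frac{7}{2} + \frac{-5 + i \sqrt{5}}{2} = \frac{7}{2} - \left(\frac{5}{2} - \frac{i \sqrt{5}}{2}\right) = 1 + \frac{i \sqrt{5}}{2}$)
$G = -348$ ($G = -1088 + 740 = -348$)
$x{\left(R \right)} = R \left(R + \frac{1}{1 + R + \frac{i \sqrt{5}}{2}}\right)$ ($x{\left(R \right)} = R \left(R + \frac{1}{R + \left(1 + \frac{i \sqrt{5}}{2}\right)}\right) = R \left(R + \frac{1}{1 + R + \frac{i \sqrt{5}}{2}}\right)$)
$\frac{1}{x{\left(G \right)}} = \frac{1}{\left(-348\right) \frac{1}{2 + 2 \left(-348\right) + i \sqrt{5}} \left(2 + 2 \left(-348\right)^{2} - 348 \left(2 + i \sqrt{5}\right)\right)} = \frac{1}{\left(-348\right) \frac{1}{2 - 696 + i \sqrt{5}} \left(2 + 2 \cdot 121104 - \left(696 + 348 i \sqrt{5}\right)\right)} = \frac{1}{\left(-348\right) \frac{1}{-694 + i \sqrt{5}} \left(2 + 242208 - \left(696 + 348 i \sqrt{5}\right)\right)} = \frac{1}{\left(-348\right) \frac{1}{-694 + i \sqrt{5}} \left(241514 - 348 i \sqrt{5}\right)} = - \frac{-694 + i \sqrt{5}}{348 \left(241514 - 348 i \sqrt{5}\right)}$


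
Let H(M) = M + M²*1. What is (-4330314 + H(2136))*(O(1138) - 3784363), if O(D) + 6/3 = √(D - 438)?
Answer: -886744838070 + 2343180*√7 ≈ -8.8674e+11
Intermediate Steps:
O(D) = -2 + √(-438 + D) (O(D) = -2 + √(D - 438) = -2 + √(-438 + D))
H(M) = M + M²
(-4330314 + H(2136))*(O(1138) - 3784363) = (-4330314 + 2136*(1 + 2136))*((-2 + √(-438 + 1138)) - 3784363) = (-4330314 + 2136*2137)*((-2 + √700) - 3784363) = (-4330314 + 4564632)*((-2 + 10*√7) - 3784363) = 234318*(-3784365 + 10*√7) = -886744838070 + 2343180*√7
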